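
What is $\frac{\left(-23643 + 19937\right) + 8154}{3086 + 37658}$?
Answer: $\frac{556}{5093} \approx 0.10917$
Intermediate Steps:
$\frac{\left(-23643 + 19937\right) + 8154}{3086 + 37658} = \frac{-3706 + 8154}{40744} = 4448 \cdot \frac{1}{40744} = \frac{556}{5093}$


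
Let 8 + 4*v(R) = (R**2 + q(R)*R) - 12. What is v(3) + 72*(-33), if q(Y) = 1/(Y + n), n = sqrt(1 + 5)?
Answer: -2378 - sqrt(6)/4 ≈ -2378.6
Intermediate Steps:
n = sqrt(6) ≈ 2.4495
q(Y) = 1/(Y + sqrt(6))
v(R) = -5 + R**2/4 + R/(4*(R + sqrt(6))) (v(R) = -2 + ((R**2 + R/(R + sqrt(6))) - 12)/4 = -2 + (-12 + R**2 + R/(R + sqrt(6)))/4 = -2 + (-3 + R**2/4 + R/(4*(R + sqrt(6)))) = -5 + R**2/4 + R/(4*(R + sqrt(6))))
v(3) + 72*(-33) = (3 + (-20 + 3**2)*(3 + sqrt(6)))/(4*(3 + sqrt(6))) + 72*(-33) = (3 + (-20 + 9)*(3 + sqrt(6)))/(4*(3 + sqrt(6))) - 2376 = (3 - 11*(3 + sqrt(6)))/(4*(3 + sqrt(6))) - 2376 = (3 + (-33 - 11*sqrt(6)))/(4*(3 + sqrt(6))) - 2376 = (-30 - 11*sqrt(6))/(4*(3 + sqrt(6))) - 2376 = -2376 + (-30 - 11*sqrt(6))/(4*(3 + sqrt(6)))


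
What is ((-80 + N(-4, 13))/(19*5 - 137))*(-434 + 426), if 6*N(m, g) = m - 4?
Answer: -976/63 ≈ -15.492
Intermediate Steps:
N(m, g) = -2/3 + m/6 (N(m, g) = (m - 4)/6 = (-4 + m)/6 = -2/3 + m/6)
((-80 + N(-4, 13))/(19*5 - 137))*(-434 + 426) = ((-80 + (-2/3 + (1/6)*(-4)))/(19*5 - 137))*(-434 + 426) = ((-80 + (-2/3 - 2/3))/(95 - 137))*(-8) = ((-80 - 4/3)/(-42))*(-8) = -244/3*(-1/42)*(-8) = (122/63)*(-8) = -976/63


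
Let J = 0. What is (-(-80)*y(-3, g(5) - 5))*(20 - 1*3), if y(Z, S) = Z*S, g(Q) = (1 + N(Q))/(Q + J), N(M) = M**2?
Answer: -816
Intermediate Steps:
g(Q) = (1 + Q**2)/Q (g(Q) = (1 + Q**2)/(Q + 0) = (1 + Q**2)/Q)
y(Z, S) = S*Z
(-(-80)*y(-3, g(5) - 5))*(20 - 1*3) = (-(-80)*((5 + 1/5) - 5)*(-3))*(20 - 1*3) = (-(-80)*((5 + 1/5) - 5)*(-3))*(20 - 3) = -(-80)*(26/5 - 5)*(-3)*17 = -(-80)*(1/5)*(-3)*17 = -(-80)*(-3)/5*17 = -20*12/5*17 = -48*17 = -816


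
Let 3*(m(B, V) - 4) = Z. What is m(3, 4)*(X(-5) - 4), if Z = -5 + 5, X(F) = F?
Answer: -36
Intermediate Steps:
Z = 0
m(B, V) = 4 (m(B, V) = 4 + (1/3)*0 = 4 + 0 = 4)
m(3, 4)*(X(-5) - 4) = 4*(-5 - 4) = 4*(-9) = -36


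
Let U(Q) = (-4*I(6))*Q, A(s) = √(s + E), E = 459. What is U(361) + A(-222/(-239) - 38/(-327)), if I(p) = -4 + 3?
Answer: 1444 + √2809905381159/78153 ≈ 1465.4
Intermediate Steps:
I(p) = -1
A(s) = √(459 + s) (A(s) = √(s + 459) = √(459 + s))
U(Q) = 4*Q (U(Q) = (-4*(-1))*Q = 4*Q)
U(361) + A(-222/(-239) - 38/(-327)) = 4*361 + √(459 + (-222/(-239) - 38/(-327))) = 1444 + √(459 + (-222*(-1/239) - 38*(-1/327))) = 1444 + √(459 + (222/239 + 38/327)) = 1444 + √(459 + 81676/78153) = 1444 + √(35953903/78153) = 1444 + √2809905381159/78153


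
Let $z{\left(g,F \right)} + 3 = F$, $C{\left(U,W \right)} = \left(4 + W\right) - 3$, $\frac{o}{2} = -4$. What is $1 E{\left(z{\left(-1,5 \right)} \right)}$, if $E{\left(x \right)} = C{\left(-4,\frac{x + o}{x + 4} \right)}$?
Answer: $0$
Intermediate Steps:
$o = -8$ ($o = 2 \left(-4\right) = -8$)
$C{\left(U,W \right)} = 1 + W$
$z{\left(g,F \right)} = -3 + F$
$E{\left(x \right)} = 1 + \frac{-8 + x}{4 + x}$ ($E{\left(x \right)} = 1 + \frac{x - 8}{x + 4} = 1 + \frac{-8 + x}{4 + x}$)
$1 E{\left(z{\left(-1,5 \right)} \right)} = 1 \frac{2 \left(-2 + \left(-3 + 5\right)\right)}{4 + \left(-3 + 5\right)} = 1 \frac{2 \left(-2 + 2\right)}{4 + 2} = 1 \cdot 2 \cdot \frac{1}{6} \cdot 0 = 1 \cdot 0 = 0$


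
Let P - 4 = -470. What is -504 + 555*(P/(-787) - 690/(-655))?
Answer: 42195972/103097 ≈ 409.28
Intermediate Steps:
P = -466 (P = 4 - 470 = -466)
-504 + 555*(P/(-787) - 690/(-655)) = -504 + 555*(-466/(-787) - 690/(-655)) = -504 + 555*(-466*(-1/787) - 690*(-1/655)) = -504 + 555*(466/787 + 138/131) = -504 + 555*(169652/103097) = -504 + 94156860/103097 = 42195972/103097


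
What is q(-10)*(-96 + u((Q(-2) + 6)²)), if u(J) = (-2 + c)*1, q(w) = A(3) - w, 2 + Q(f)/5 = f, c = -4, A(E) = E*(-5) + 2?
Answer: 306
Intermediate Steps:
A(E) = 2 - 5*E (A(E) = -5*E + 2 = 2 - 5*E)
Q(f) = -10 + 5*f
q(w) = -13 - w (q(w) = (2 - 5*3) - w = (2 - 15) - w = -13 - w)
u(J) = -6 (u(J) = (-2 - 4)*1 = -6*1 = -6)
q(-10)*(-96 + u((Q(-2) + 6)²)) = (-13 - 1*(-10))*(-96 - 6) = (-13 + 10)*(-102) = -3*(-102) = 306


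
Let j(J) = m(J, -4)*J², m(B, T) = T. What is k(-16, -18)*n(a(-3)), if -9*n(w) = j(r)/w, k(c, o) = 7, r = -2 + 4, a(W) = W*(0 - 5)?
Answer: 112/135 ≈ 0.82963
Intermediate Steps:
a(W) = -5*W (a(W) = W*(-5) = -5*W)
r = 2
j(J) = -4*J²
n(w) = 16/(9*w) (n(w) = -(-4*2²)/(9*w) = -(-4*4)/(9*w) = -(-16)/(9*w) = 16/(9*w))
k(-16, -18)*n(a(-3)) = 7*(16/(9*((-5*(-3))))) = 7*((16/9)/15) = 7*((16/9)*(1/15)) = 7*(16/135) = 112/135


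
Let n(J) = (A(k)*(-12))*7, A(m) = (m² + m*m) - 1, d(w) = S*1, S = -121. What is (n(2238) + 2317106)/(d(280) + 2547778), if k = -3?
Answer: 2315678/2547657 ≈ 0.90894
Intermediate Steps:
d(w) = -121 (d(w) = -121*1 = -121)
A(m) = -1 + 2*m² (A(m) = (m² + m²) - 1 = 2*m² - 1 = -1 + 2*m²)
n(J) = -1428 (n(J) = ((-1 + 2*(-3)²)*(-12))*7 = ((-1 + 2*9)*(-12))*7 = ((-1 + 18)*(-12))*7 = (17*(-12))*7 = -204*7 = -1428)
(n(2238) + 2317106)/(d(280) + 2547778) = (-1428 + 2317106)/(-121 + 2547778) = 2315678/2547657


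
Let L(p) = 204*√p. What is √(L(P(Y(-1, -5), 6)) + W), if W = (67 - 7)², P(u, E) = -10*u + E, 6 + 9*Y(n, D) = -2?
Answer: 2*√(900 + 17*√134) ≈ 66.236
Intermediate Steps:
Y(n, D) = -8/9 (Y(n, D) = -⅔ + (⅑)*(-2) = -⅔ - 2/9 = -8/9)
P(u, E) = E - 10*u
W = 3600 (W = 60² = 3600)
√(L(P(Y(-1, -5), 6)) + W) = √(204*√(6 - 10*(-8/9)) + 3600) = √(204*√(6 + 80/9) + 3600) = √(204*√(134/9) + 3600) = √(204*(√134/3) + 3600) = √(68*√134 + 3600) = √(3600 + 68*√134)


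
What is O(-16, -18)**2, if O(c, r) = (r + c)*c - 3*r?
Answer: 357604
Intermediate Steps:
O(c, r) = -3*r + c*(c + r) (O(c, r) = (c + r)*c - 3*r = c*(c + r) - 3*r = -3*r + c*(c + r))
O(-16, -18)**2 = ((-16)**2 - 3*(-18) - 16*(-18))**2 = (256 + 54 + 288)**2 = 598**2 = 357604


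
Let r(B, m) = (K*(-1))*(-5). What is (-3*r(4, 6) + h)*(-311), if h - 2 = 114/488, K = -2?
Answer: -2446015/244 ≈ -10025.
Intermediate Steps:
r(B, m) = -10 (r(B, m) = -2*(-1)*(-5) = 2*(-5) = -10)
h = 545/244 (h = 2 + 114/488 = 2 + 114*(1/488) = 2 + 57/244 = 545/244 ≈ 2.2336)
(-3*r(4, 6) + h)*(-311) = (-3*(-10) + 545/244)*(-311) = (30 + 545/244)*(-311) = (7865/244)*(-311) = -2446015/244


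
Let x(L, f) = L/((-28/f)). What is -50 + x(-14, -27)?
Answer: -127/2 ≈ -63.500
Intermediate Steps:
x(L, f) = -L*f/28 (x(L, f) = L*(-f/28) = -L*f/28)
-50 + x(-14, -27) = -50 - 1/28*(-14)*(-27) = -50 - 27/2 = -127/2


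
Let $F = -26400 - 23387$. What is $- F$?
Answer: $49787$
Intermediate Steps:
$F = -49787$
$- F = \left(-1\right) \left(-49787\right) = 49787$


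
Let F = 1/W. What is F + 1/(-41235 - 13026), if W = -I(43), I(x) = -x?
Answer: 54218/2333223 ≈ 0.023237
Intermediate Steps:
W = 43 (W = -(-1)*43 = -1*(-43) = 43)
F = 1/43 ≈ 0.023256
F + 1/(-41235 - 13026) = 1/43 + 1/(-41235 - 13026) = 1/43 + 1/(-54261) = 1/43 - 1/54261 = 54218/2333223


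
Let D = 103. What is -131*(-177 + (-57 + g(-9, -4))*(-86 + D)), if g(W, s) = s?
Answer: 159034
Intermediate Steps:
-131*(-177 + (-57 + g(-9, -4))*(-86 + D)) = -131*(-177 + (-57 - 4)*(-86 + 103)) = -131*(-177 - 61*17) = -131*(-177 - 1037) = -131*(-1214) = 159034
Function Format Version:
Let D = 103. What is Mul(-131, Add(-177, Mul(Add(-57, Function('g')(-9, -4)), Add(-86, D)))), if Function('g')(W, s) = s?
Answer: 159034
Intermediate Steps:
Mul(-131, Add(-177, Mul(Add(-57, Function('g')(-9, -4)), Add(-86, D)))) = Mul(-131, Add(-177, Mul(Add(-57, -4), Add(-86, 103)))) = Mul(-131, Add(-177, Mul(-61, 17))) = Mul(-131, Add(-177, -1037)) = Mul(-131, -1214) = 159034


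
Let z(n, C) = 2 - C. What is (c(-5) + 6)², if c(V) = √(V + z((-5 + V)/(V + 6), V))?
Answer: (6 + √2)² ≈ 54.971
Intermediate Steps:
c(V) = √2 (c(V) = √(V + (2 - V)) = √2)
(c(-5) + 6)² = (√2 + 6)² = (6 + √2)²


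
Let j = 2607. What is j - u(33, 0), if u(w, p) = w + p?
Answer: 2574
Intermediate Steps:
u(w, p) = p + w
j - u(33, 0) = 2607 - (0 + 33) = 2607 - 1*33 = 2607 - 33 = 2574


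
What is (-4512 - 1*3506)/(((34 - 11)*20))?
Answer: -4009/230 ≈ -17.430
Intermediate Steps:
(-4512 - 1*3506)/(((34 - 11)*20)) = (-4512 - 3506)/((23*20)) = -8018/460 = -8018*1/460 = -4009/230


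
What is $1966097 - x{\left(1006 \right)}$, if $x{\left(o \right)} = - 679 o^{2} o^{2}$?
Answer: $695443253502081$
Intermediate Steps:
$x{\left(o \right)} = - 679 o^{4}$
$1966097 - x{\left(1006 \right)} = 1966097 - - 679 \cdot 1006^{4} = 1966097 - \left(-679\right) 1024216865296 = 1966097 - -695443251535984 = 1966097 + 695443251535984 = 695443253502081$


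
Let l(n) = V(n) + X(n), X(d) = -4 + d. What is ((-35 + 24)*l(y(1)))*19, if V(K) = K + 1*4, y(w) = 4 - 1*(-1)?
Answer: -2090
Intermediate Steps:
y(w) = 5 (y(w) = 4 + 1 = 5)
V(K) = 4 + K (V(K) = K + 4 = 4 + K)
l(n) = 2*n (l(n) = (4 + n) + (-4 + n) = 2*n)
((-35 + 24)*l(y(1)))*19 = ((-35 + 24)*(2*5))*19 = -11*10*19 = -110*19 = -2090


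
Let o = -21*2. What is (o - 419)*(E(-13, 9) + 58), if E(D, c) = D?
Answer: -20745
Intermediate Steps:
o = -42
(o - 419)*(E(-13, 9) + 58) = (-42 - 419)*(-13 + 58) = -461*45 = -20745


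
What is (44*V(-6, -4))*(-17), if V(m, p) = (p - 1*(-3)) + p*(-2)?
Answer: -5236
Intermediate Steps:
V(m, p) = 3 - p (V(m, p) = (p + 3) - 2*p = (3 + p) - 2*p = 3 - p)
(44*V(-6, -4))*(-17) = (44*(3 - 1*(-4)))*(-17) = (44*(3 + 4))*(-17) = (44*7)*(-17) = 308*(-17) = -5236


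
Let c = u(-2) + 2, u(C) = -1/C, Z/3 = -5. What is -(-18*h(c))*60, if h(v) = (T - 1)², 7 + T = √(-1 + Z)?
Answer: 51840 - 69120*I ≈ 51840.0 - 69120.0*I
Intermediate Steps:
Z = -15 (Z = 3*(-5) = -15)
T = -7 + 4*I (T = -7 + √(-1 - 15) = -7 + √(-16) = -7 + 4*I ≈ -7.0 + 4.0*I)
c = 5/2 (c = -1/(-2) + 2 = -1*(-½) + 2 = ½ + 2 = 5/2 ≈ 2.5000)
h(v) = (-8 + 4*I)² (h(v) = ((-7 + 4*I) - 1)² = (-8 + 4*I)²)
-(-18*h(c))*60 = -(-18*(48 - 64*I))*60 = -(-864 + 1152*I)*60 = -(-51840 + 69120*I) = 51840 - 69120*I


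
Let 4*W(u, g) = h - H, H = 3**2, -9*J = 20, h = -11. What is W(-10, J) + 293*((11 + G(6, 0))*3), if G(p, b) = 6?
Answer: 14938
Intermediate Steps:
J = -20/9 (J = -1/9*20 = -20/9 ≈ -2.2222)
H = 9
W(u, g) = -5 (W(u, g) = (-11 - 1*9)/4 = (-11 - 9)/4 = (1/4)*(-20) = -5)
W(-10, J) + 293*((11 + G(6, 0))*3) = -5 + 293*((11 + 6)*3) = -5 + 293*(17*3) = -5 + 293*51 = -5 + 14943 = 14938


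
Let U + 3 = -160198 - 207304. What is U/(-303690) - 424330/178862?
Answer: -6313209839/5431860078 ≈ -1.1623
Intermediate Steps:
U = -367505 (U = -3 + (-160198 - 207304) = -3 - 367502 = -367505)
U/(-303690) - 424330/178862 = -367505/(-303690) - 424330/178862 = -367505*(-1/303690) - 424330*1/178862 = 73501/60738 - 212165/89431 = -6313209839/5431860078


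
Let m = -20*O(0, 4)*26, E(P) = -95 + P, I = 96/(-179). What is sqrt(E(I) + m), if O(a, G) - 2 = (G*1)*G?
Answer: I*sqrt(302964839)/179 ≈ 97.24*I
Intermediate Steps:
I = -96/179 (I = 96*(-1/179) = -96/179 ≈ -0.53631)
O(a, G) = 2 + G**2 (O(a, G) = 2 + (G*1)*G = 2 + G*G = 2 + G**2)
m = -9360 (m = -20*(2 + 4**2)*26 = -20*(2 + 16)*26 = -20*18*26 = -360*26 = -9360)
sqrt(E(I) + m) = sqrt((-95 - 96/179) - 9360) = sqrt(-17101/179 - 9360) = sqrt(-1692541/179) = I*sqrt(302964839)/179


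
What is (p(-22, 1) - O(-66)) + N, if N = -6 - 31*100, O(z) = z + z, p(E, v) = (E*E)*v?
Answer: -2490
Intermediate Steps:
p(E, v) = v*E² (p(E, v) = E²*v = v*E²)
O(z) = 2*z
N = -3106 (N = -6 - 3100 = -3106)
(p(-22, 1) - O(-66)) + N = (1*(-22)² - 2*(-66)) - 3106 = (1*484 - 1*(-132)) - 3106 = (484 + 132) - 3106 = 616 - 3106 = -2490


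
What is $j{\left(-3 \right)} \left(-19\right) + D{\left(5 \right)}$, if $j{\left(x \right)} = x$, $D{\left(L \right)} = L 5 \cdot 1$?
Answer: $82$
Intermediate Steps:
$D{\left(L \right)} = 5 L$ ($D{\left(L \right)} = 5 L 1 = 5 L$)
$j{\left(-3 \right)} \left(-19\right) + D{\left(5 \right)} = \left(-3\right) \left(-19\right) + 5 \cdot 5 = 57 + 25 = 82$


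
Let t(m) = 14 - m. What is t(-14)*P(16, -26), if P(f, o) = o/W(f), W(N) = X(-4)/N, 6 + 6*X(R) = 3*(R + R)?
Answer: 11648/5 ≈ 2329.6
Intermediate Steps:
X(R) = -1 + R (X(R) = -1 + (3*(R + R))/6 = -1 + (3*(2*R))/6 = -1 + (6*R)/6 = -1 + R)
W(N) = -5/N (W(N) = (-1 - 4)/N = -5/N)
P(f, o) = -f*o/5 (P(f, o) = o/((-5/f)) = o*(-f/5) = -f*o/5)
t(-14)*P(16, -26) = (14 - 1*(-14))*(-⅕*16*(-26)) = (14 + 14)*(416/5) = 28*(416/5) = 11648/5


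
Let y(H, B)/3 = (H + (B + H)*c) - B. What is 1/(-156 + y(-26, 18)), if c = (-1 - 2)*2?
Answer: -1/144 ≈ -0.0069444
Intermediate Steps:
c = -6 (c = -3*2 = -6)
y(H, B) = -21*B - 15*H (y(H, B) = 3*((H + (B + H)*(-6)) - B) = 3*((H + (-6*B - 6*H)) - B) = 3*((-6*B - 5*H) - B) = 3*(-7*B - 5*H) = -21*B - 15*H)
1/(-156 + y(-26, 18)) = 1/(-156 + (-21*18 - 15*(-26))) = 1/(-156 + (-378 + 390)) = 1/(-156 + 12) = 1/(-144) = -1/144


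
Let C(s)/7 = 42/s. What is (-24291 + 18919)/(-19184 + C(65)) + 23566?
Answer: 14689640068/623333 ≈ 23566.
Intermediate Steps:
C(s) = 294/s (C(s) = 7*(42/s) = 294/s)
(-24291 + 18919)/(-19184 + C(65)) + 23566 = (-24291 + 18919)/(-19184 + 294/65) + 23566 = -5372/(-19184 + 294*(1/65)) + 23566 = -5372/(-19184 + 294/65) + 23566 = -5372/(-1246666/65) + 23566 = -5372*(-65/1246666) + 23566 = 174590/623333 + 23566 = 14689640068/623333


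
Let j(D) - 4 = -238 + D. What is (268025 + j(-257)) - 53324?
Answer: 214210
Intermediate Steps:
j(D) = -234 + D (j(D) = 4 + (-238 + D) = -234 + D)
(268025 + j(-257)) - 53324 = (268025 + (-234 - 257)) - 53324 = (268025 - 491) - 53324 = 267534 - 53324 = 214210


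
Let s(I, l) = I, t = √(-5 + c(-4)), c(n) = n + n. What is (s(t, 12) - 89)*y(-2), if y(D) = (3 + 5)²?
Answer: -5696 + 64*I*√13 ≈ -5696.0 + 230.76*I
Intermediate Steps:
c(n) = 2*n
t = I*√13 (t = √(-5 + 2*(-4)) = √(-5 - 8) = √(-13) = I*√13 ≈ 3.6056*I)
y(D) = 64 (y(D) = 8² = 64)
(s(t, 12) - 89)*y(-2) = (I*√13 - 89)*64 = (-89 + I*√13)*64 = -5696 + 64*I*√13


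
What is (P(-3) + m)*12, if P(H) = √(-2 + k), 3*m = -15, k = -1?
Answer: -60 + 12*I*√3 ≈ -60.0 + 20.785*I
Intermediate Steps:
m = -5 (m = (⅓)*(-15) = -5)
P(H) = I*√3 (P(H) = √(-2 - 1) = √(-3) = I*√3)
(P(-3) + m)*12 = (I*√3 - 5)*12 = (-5 + I*√3)*12 = -60 + 12*I*√3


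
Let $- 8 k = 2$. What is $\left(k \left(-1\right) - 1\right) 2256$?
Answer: $-1692$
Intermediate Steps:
$k = - \frac{1}{4}$ ($k = \left(- \frac{1}{8}\right) 2 = - \frac{1}{4} \approx -0.25$)
$\left(k \left(-1\right) - 1\right) 2256 = \left(\left(- \frac{1}{4}\right) \left(-1\right) - 1\right) 2256 = \left(\frac{1}{4} - 1\right) 2256 = \left(- \frac{3}{4}\right) 2256 = -1692$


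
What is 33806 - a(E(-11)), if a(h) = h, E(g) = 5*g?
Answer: 33861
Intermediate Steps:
33806 - a(E(-11)) = 33806 - 5*(-11) = 33806 - 1*(-55) = 33806 + 55 = 33861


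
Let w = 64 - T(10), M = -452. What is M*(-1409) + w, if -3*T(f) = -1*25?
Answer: 1910771/3 ≈ 6.3692e+5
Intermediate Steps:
T(f) = 25/3 (T(f) = -(-1)*25/3 = -⅓*(-25) = 25/3)
w = 167/3 (w = 64 - 1*25/3 = 64 - 25/3 = 167/3 ≈ 55.667)
M*(-1409) + w = -452*(-1409) + 167/3 = 636868 + 167/3 = 1910771/3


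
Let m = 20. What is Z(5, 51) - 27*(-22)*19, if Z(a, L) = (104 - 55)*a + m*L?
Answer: 12551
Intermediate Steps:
Z(a, L) = 20*L + 49*a (Z(a, L) = (104 - 55)*a + 20*L = 49*a + 20*L = 20*L + 49*a)
Z(5, 51) - 27*(-22)*19 = (20*51 + 49*5) - 27*(-22)*19 = (1020 + 245) + 594*19 = 1265 + 11286 = 12551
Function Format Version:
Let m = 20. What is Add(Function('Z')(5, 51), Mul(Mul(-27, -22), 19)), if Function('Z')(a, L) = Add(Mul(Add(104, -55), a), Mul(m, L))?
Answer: 12551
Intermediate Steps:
Function('Z')(a, L) = Add(Mul(20, L), Mul(49, a)) (Function('Z')(a, L) = Add(Mul(Add(104, -55), a), Mul(20, L)) = Add(Mul(49, a), Mul(20, L)) = Add(Mul(20, L), Mul(49, a)))
Add(Function('Z')(5, 51), Mul(Mul(-27, -22), 19)) = Add(Add(Mul(20, 51), Mul(49, 5)), Mul(Mul(-27, -22), 19)) = Add(Add(1020, 245), Mul(594, 19)) = Add(1265, 11286) = 12551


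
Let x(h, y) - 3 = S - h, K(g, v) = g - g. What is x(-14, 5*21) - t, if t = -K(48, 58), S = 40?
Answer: 57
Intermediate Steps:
K(g, v) = 0
t = 0 (t = -1*0 = 0)
x(h, y) = 43 - h (x(h, y) = 3 + (40 - h) = 43 - h)
x(-14, 5*21) - t = (43 - 1*(-14)) - 1*0 = (43 + 14) + 0 = 57 + 0 = 57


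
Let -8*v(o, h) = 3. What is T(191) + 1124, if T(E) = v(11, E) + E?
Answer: 10517/8 ≈ 1314.6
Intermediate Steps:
v(o, h) = -3/8 (v(o, h) = -⅛*3 = -3/8)
T(E) = -3/8 + E
T(191) + 1124 = (-3/8 + 191) + 1124 = 1525/8 + 1124 = 10517/8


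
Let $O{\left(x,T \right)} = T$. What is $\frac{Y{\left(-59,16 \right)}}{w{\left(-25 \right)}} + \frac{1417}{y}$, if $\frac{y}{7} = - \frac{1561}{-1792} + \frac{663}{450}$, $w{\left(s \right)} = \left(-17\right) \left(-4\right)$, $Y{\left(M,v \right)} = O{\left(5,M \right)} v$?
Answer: $\frac{388147324}{5356547} \approx 72.462$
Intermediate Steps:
$Y{\left(M,v \right)} = M v$
$w{\left(s \right)} = 68$
$y = \frac{315091}{19200}$ ($y = 7 \left(- \frac{1561}{-1792} + \frac{663}{450}\right) = 7 \left(\left(-1561\right) \left(- \frac{1}{1792}\right) + 663 \cdot \frac{1}{450}\right) = 7 \left(\frac{223}{256} + \frac{221}{150}\right) = 7 \cdot \frac{45013}{19200} = \frac{315091}{19200} \approx 16.411$)
$\frac{Y{\left(-59,16 \right)}}{w{\left(-25 \right)}} + \frac{1417}{y} = \frac{\left(-59\right) 16}{68} + \frac{1417}{\frac{315091}{19200}} = \left(-944\right) \frac{1}{68} + 1417 \cdot \frac{19200}{315091} = - \frac{236}{17} + \frac{27206400}{315091} = \frac{388147324}{5356547}$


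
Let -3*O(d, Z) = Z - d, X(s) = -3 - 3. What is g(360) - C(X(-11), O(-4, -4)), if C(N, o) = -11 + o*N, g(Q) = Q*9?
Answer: 3251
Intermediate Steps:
g(Q) = 9*Q
X(s) = -6
O(d, Z) = -Z/3 + d/3 (O(d, Z) = -(Z - d)/3 = -Z/3 + d/3)
C(N, o) = -11 + N*o
g(360) - C(X(-11), O(-4, -4)) = 9*360 - (-11 - 6*(-⅓*(-4) + (⅓)*(-4))) = 3240 - (-11 - 6*(4/3 - 4/3)) = 3240 - (-11 - 6*0) = 3240 - (-11 + 0) = 3240 - 1*(-11) = 3240 + 11 = 3251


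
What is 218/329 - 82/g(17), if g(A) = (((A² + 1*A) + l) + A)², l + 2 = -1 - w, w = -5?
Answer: 22999272/34750625 ≈ 0.66184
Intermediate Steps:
l = 2 (l = -2 + (-1 - 1*(-5)) = -2 + (-1 + 5) = -2 + 4 = 2)
g(A) = (2 + A² + 2*A)² (g(A) = (((A² + 1*A) + 2) + A)² = (((A² + A) + 2) + A)² = (((A + A²) + 2) + A)² = ((2 + A + A²) + A)² = (2 + A² + 2*A)²)
218/329 - 82/g(17) = 218/329 - 82/(2 + 17² + 2*17)² = 218*(1/329) - 82/(2 + 289 + 34)² = 218/329 - 82/(325²) = 218/329 - 82/105625 = 22999272/34750625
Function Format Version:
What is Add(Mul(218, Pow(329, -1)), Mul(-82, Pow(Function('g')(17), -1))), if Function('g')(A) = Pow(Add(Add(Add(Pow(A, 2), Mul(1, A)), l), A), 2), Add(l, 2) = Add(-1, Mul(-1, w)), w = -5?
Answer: Rational(22999272, 34750625) ≈ 0.66184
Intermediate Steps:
l = 2 (l = Add(-2, Add(-1, Mul(-1, -5))) = Add(-2, Add(-1, 5)) = Add(-2, 4) = 2)
Function('g')(A) = Pow(Add(2, Pow(A, 2), Mul(2, A)), 2) (Function('g')(A) = Pow(Add(Add(Add(Pow(A, 2), Mul(1, A)), 2), A), 2) = Pow(Add(Add(Add(Pow(A, 2), A), 2), A), 2) = Pow(Add(Add(Add(A, Pow(A, 2)), 2), A), 2) = Pow(Add(Add(2, A, Pow(A, 2)), A), 2) = Pow(Add(2, Pow(A, 2), Mul(2, A)), 2))
Add(Mul(218, Pow(329, -1)), Mul(-82, Pow(Function('g')(17), -1))) = Add(Mul(218, Pow(329, -1)), Mul(-82, Pow(Pow(Add(2, Pow(17, 2), Mul(2, 17)), 2), -1))) = Add(Mul(218, Rational(1, 329)), Mul(-82, Pow(Pow(Add(2, 289, 34), 2), -1))) = Add(Rational(218, 329), Mul(-82, Pow(Pow(325, 2), -1))) = Add(Rational(218, 329), Mul(-82, Pow(105625, -1))) = Add(Rational(218, 329), Mul(-82, Rational(1, 105625))) = Add(Rational(218, 329), Rational(-82, 105625)) = Rational(22999272, 34750625)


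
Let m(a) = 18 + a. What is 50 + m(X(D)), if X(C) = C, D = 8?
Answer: 76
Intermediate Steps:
50 + m(X(D)) = 50 + (18 + 8) = 50 + 26 = 76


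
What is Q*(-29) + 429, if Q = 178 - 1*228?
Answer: 1879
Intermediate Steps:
Q = -50 (Q = 178 - 228 = -50)
Q*(-29) + 429 = -50*(-29) + 429 = 1450 + 429 = 1879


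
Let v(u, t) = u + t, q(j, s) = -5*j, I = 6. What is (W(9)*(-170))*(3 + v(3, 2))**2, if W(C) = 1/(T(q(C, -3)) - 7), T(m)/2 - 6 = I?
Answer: -640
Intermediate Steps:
v(u, t) = t + u
T(m) = 24 (T(m) = 12 + 2*6 = 12 + 12 = 24)
W(C) = 1/17 (W(C) = 1/(24 - 7) = 1/17)
(W(9)*(-170))*(3 + v(3, 2))**2 = ((1/17)*(-170))*(3 + (2 + 3))**2 = -10*(3 + 5)**2 = -10*8**2 = -10*64 = -640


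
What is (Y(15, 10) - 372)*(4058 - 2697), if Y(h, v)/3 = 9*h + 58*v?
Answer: 2413053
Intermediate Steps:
Y(h, v) = 27*h + 174*v (Y(h, v) = 3*(9*h + 58*v) = 27*h + 174*v)
(Y(15, 10) - 372)*(4058 - 2697) = ((27*15 + 174*10) - 372)*(4058 - 2697) = ((405 + 1740) - 372)*1361 = (2145 - 372)*1361 = 1773*1361 = 2413053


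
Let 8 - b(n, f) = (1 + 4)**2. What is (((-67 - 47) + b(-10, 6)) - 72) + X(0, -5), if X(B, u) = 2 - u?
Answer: -196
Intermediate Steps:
b(n, f) = -17 (b(n, f) = 8 - (1 + 4)**2 = 8 - 1*5**2 = 8 - 1*25 = 8 - 25 = -17)
(((-67 - 47) + b(-10, 6)) - 72) + X(0, -5) = (((-67 - 47) - 17) - 72) + (2 - 1*(-5)) = ((-114 - 17) - 72) + (2 + 5) = (-131 - 72) + 7 = -203 + 7 = -196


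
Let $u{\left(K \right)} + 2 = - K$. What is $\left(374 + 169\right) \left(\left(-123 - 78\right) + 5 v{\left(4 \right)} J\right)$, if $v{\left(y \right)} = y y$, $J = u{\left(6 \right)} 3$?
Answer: $-1151703$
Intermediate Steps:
$u{\left(K \right)} = -2 - K$
$J = -24$ ($J = \left(-2 - 6\right) 3 = \left(-8\right) 3 = -24$)
$v{\left(y \right)} = y^{2}$
$\left(374 + 169\right) \left(\left(-123 - 78\right) + 5 v{\left(4 \right)} J\right) = \left(374 + 169\right) \left(\left(-123 - 78\right) + 5 \cdot 4^{2} \left(-24\right)\right) = 543 \left(-201 + 5 \cdot 16 \left(-24\right)\right) = 543 \left(-201 + 80 \left(-24\right)\right) = 543 \left(-201 - 1920\right) = 543 \left(-2121\right) = -1151703$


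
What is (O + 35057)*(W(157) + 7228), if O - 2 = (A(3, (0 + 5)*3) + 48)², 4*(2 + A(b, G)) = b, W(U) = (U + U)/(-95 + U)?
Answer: 4310277175/16 ≈ 2.6939e+8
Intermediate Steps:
W(U) = 2*U/(-95 + U) (W(U) = (2*U)/(-95 + U) = 2*U/(-95 + U))
A(b, G) = -2 + b/4
O = 35001/16 (O = 2 + ((-2 + (¼)*3) + 48)² = 2 + ((-2 + ¾) + 48)² = 2 + (-5/4 + 48)² = 2 + (187/4)² = 2 + 34969/16 = 35001/16 ≈ 2187.6)
(O + 35057)*(W(157) + 7228) = (35001/16 + 35057)*(2*157/(-95 + 157) + 7228) = 595913*(2*157/62 + 7228)/16 = 595913*(2*157*(1/62) + 7228)/16 = 595913*(157/31 + 7228)/16 = (595913/16)*(224225/31) = 4310277175/16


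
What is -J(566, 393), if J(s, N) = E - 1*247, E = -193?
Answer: 440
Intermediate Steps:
J(s, N) = -440 (J(s, N) = -193 - 1*247 = -193 - 247 = -440)
-J(566, 393) = -1*(-440) = 440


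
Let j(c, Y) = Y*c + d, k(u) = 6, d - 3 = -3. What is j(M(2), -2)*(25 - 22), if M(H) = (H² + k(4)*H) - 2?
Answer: -84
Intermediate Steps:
d = 0 (d = 3 - 3 = 0)
M(H) = -2 + H² + 6*H (M(H) = (H² + 6*H) - 2 = -2 + H² + 6*H)
j(c, Y) = Y*c (j(c, Y) = Y*c + 0 = Y*c)
j(M(2), -2)*(25 - 22) = (-2*(-2 + 2² + 6*2))*(25 - 22) = -2*(-2 + 4 + 12)*3 = -2*14*3 = -28*3 = -84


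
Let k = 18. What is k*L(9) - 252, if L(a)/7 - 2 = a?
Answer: 1134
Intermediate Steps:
L(a) = 14 + 7*a
k*L(9) - 252 = 18*(14 + 7*9) - 252 = 18*(14 + 63) - 252 = 18*77 - 252 = 1386 - 252 = 1134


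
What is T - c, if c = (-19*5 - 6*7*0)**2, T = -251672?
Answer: -260697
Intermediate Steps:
c = 9025 (c = (-95 - 42*0)**2 = (-95 + 0)**2 = (-95)**2 = 9025)
T - c = -251672 - 1*9025 = -251672 - 9025 = -260697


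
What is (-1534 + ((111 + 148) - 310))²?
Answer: 2512225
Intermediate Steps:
(-1534 + ((111 + 148) - 310))² = (-1534 + (259 - 310))² = (-1534 - 51)² = (-1585)² = 2512225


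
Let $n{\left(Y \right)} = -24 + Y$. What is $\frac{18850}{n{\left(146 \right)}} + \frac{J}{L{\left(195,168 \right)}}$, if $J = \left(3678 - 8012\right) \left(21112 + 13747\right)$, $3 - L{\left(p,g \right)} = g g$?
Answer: $\frac{9481796191}{1721481} \approx 5507.9$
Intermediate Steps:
$L{\left(p,g \right)} = 3 - g^{2}$ ($L{\left(p,g \right)} = 3 - g g = 3 - g^{2}$)
$J = -151078906$ ($J = \left(-4334\right) 34859 = -151078906$)
$\frac{18850}{n{\left(146 \right)}} + \frac{J}{L{\left(195,168 \right)}} = \frac{18850}{-24 + 146} - \frac{151078906}{3 - 168^{2}} = \frac{18850}{122} - \frac{151078906}{3 - 28224} = 18850 \cdot \frac{1}{122} - \frac{151078906}{3 - 28224} = \frac{9425}{61} - \frac{151078906}{-28221} = \frac{9425}{61} - - \frac{151078906}{28221} = \frac{9425}{61} + \frac{151078906}{28221} = \frac{9481796191}{1721481}$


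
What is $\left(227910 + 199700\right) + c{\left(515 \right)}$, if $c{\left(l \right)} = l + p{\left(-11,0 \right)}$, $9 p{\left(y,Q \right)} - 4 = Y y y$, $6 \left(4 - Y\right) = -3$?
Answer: $\frac{7707347}{18} \approx 4.2819 \cdot 10^{5}$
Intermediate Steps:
$Y = \frac{9}{2}$ ($Y = 4 - - \frac{1}{2} = 4 + \frac{1}{2} = \frac{9}{2} \approx 4.5$)
$p{\left(y,Q \right)} = \frac{4}{9} + \frac{y^{2}}{2}$ ($p{\left(y,Q \right)} = \frac{4}{9} + \frac{\frac{9 y}{2} y}{9} = \frac{4}{9} + \frac{\frac{9}{2} y^{2}}{9} = \frac{4}{9} + \frac{y^{2}}{2}$)
$c{\left(l \right)} = \frac{1097}{18} + l$ ($c{\left(l \right)} = l + \left(\frac{4}{9} + \frac{\left(-11\right)^{2}}{2}\right) = l + \left(\frac{4}{9} + \frac{1}{2} \cdot 121\right) = l + \left(\frac{4}{9} + \frac{121}{2}\right) = l + \frac{1097}{18} = \frac{1097}{18} + l$)
$\left(227910 + 199700\right) + c{\left(515 \right)} = \left(227910 + 199700\right) + \left(\frac{1097}{18} + 515\right) = 427610 + \frac{10367}{18} = \frac{7707347}{18}$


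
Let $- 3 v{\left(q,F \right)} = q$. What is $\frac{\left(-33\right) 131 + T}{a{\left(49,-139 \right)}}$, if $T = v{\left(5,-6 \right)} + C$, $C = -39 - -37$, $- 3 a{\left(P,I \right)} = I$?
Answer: $- \frac{12980}{139} \approx -93.381$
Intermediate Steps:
$v{\left(q,F \right)} = - \frac{q}{3}$
$a{\left(P,I \right)} = - \frac{I}{3}$
$C = -2$ ($C = -39 + 37 = -2$)
$T = - \frac{11}{3}$ ($T = \left(- \frac{1}{3}\right) 5 - 2 = - \frac{5}{3} - 2 = - \frac{11}{3} \approx -3.6667$)
$\frac{\left(-33\right) 131 + T}{a{\left(49,-139 \right)}} = \frac{\left(-33\right) 131 - \frac{11}{3}}{\left(- \frac{1}{3}\right) \left(-139\right)} = \frac{-4323 - \frac{11}{3}}{\frac{139}{3}} = \left(- \frac{12980}{3}\right) \frac{3}{139} = - \frac{12980}{139}$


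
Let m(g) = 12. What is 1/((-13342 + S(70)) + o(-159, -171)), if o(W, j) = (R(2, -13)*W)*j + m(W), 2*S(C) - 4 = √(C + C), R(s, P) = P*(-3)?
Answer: 1047043/1096299043814 - √35/1096299043814 ≈ 9.5507e-7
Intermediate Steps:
R(s, P) = -3*P
S(C) = 2 + √2*√C/2 (S(C) = 2 + √(C + C)/2 = 2 + √(2*C)/2 = 2 + (√2*√C)/2 = 2 + √2*√C/2)
o(W, j) = 12 + 39*W*j (o(W, j) = ((-3*(-13))*W)*j + 12 = (39*W)*j + 12 = 39*W*j + 12 = 12 + 39*W*j)
1/((-13342 + S(70)) + o(-159, -171)) = 1/((-13342 + (2 + √2*√70/2)) + (12 + 39*(-159)*(-171))) = 1/((-13342 + (2 + √35)) + (12 + 1060371)) = 1/((-13340 + √35) + 1060383) = 1/(1047043 + √35)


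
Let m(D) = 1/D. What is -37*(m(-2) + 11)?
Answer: -777/2 ≈ -388.50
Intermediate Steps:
-37*(m(-2) + 11) = -37*(1/(-2) + 11) = -37*(-1/2 + 11) = -37*21/2 = -777/2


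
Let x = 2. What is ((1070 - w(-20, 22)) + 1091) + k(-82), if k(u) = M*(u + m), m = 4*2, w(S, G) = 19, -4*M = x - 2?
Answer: 2142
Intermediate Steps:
M = 0 (M = -(2 - 2)/4 = -¼*0 = 0)
m = 8
k(u) = 0 (k(u) = 0*(u + 8) = 0*(8 + u) = 0)
((1070 - w(-20, 22)) + 1091) + k(-82) = ((1070 - 1*19) + 1091) + 0 = ((1070 - 19) + 1091) + 0 = (1051 + 1091) + 0 = 2142 + 0 = 2142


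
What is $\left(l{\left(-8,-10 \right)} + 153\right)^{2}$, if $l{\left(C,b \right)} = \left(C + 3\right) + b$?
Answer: $19044$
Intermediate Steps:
$l{\left(C,b \right)} = 3 + C + b$ ($l{\left(C,b \right)} = \left(3 + C\right) + b = 3 + C + b$)
$\left(l{\left(-8,-10 \right)} + 153\right)^{2} = \left(\left(3 - 8 - 10\right) + 153\right)^{2} = \left(-15 + 153\right)^{2} = 138^{2} = 19044$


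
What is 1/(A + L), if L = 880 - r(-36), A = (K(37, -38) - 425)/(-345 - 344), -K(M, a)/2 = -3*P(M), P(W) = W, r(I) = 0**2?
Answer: 689/606523 ≈ 0.0011360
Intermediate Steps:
r(I) = 0
K(M, a) = 6*M (K(M, a) = -(-6)*M = 6*M)
A = 203/689 (A = (6*37 - 425)/(-345 - 344) = (222 - 425)/(-689) = -203*(-1/689) = 203/689 ≈ 0.29463)
L = 880 (L = 880 - 1*0 = 880 + 0 = 880)
1/(A + L) = 1/(203/689 + 880) = 1/(606523/689) = 689/606523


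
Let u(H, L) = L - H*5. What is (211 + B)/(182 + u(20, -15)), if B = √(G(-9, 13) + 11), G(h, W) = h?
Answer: 211/67 + √2/67 ≈ 3.1704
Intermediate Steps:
u(H, L) = L - 5*H
B = √2 (B = √(-9 + 11) = √2 ≈ 1.4142)
(211 + B)/(182 + u(20, -15)) = (211 + √2)/(182 + (-15 - 5*20)) = (211 + √2)/(182 + (-15 - 100)) = (211 + √2)/(182 - 115) = (211 + √2)/67 = (211 + √2)*(1/67) = 211/67 + √2/67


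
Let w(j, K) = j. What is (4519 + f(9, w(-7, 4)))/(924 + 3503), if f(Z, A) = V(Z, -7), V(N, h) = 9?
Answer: 4528/4427 ≈ 1.0228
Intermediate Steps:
f(Z, A) = 9
(4519 + f(9, w(-7, 4)))/(924 + 3503) = (4519 + 9)/(924 + 3503) = 4528/4427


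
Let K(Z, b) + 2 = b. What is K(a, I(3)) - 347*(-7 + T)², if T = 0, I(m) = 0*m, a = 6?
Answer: -17005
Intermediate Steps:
I(m) = 0
K(Z, b) = -2 + b
K(a, I(3)) - 347*(-7 + T)² = (-2 + 0) - 347*(-7 + 0)² = -2 - 347*(-7)² = -2 - 347*49 = -2 - 17003 = -17005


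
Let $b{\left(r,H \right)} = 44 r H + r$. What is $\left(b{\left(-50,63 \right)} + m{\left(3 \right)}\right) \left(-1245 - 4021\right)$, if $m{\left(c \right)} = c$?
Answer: $730115102$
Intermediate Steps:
$b{\left(r,H \right)} = r + 44 H r$ ($b{\left(r,H \right)} = 44 H r + r = r + 44 H r$)
$\left(b{\left(-50,63 \right)} + m{\left(3 \right)}\right) \left(-1245 - 4021\right) = \left(- 50 \left(1 + 44 \cdot 63\right) + 3\right) \left(-1245 - 4021\right) = \left(- 50 \left(1 + 2772\right) + 3\right) \left(-1245 - 4021\right) = \left(\left(-50\right) 2773 + 3\right) \left(-1245 - 4021\right) = \left(-138650 + 3\right) \left(-5266\right) = \left(-138647\right) \left(-5266\right) = 730115102$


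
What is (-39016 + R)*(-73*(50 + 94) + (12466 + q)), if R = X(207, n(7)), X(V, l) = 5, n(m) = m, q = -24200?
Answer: 867838706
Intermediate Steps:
R = 5
(-39016 + R)*(-73*(50 + 94) + (12466 + q)) = (-39016 + 5)*(-73*(50 + 94) + (12466 - 24200)) = -39011*(-73*144 - 11734) = -39011*(-10512 - 11734) = -39011*(-22246) = 867838706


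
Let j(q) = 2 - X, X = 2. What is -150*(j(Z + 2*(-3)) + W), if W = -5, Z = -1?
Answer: 750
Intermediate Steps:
j(q) = 0 (j(q) = 2 - 1*2 = 2 - 2 = 0)
-150*(j(Z + 2*(-3)) + W) = -150*(0 - 5) = -150*(-5) = 750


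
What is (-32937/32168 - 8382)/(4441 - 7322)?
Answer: 269665113/92676008 ≈ 2.9098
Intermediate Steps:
(-32937/32168 - 8382)/(4441 - 7322) = (-32937*1/32168 - 8382)/(-2881) = (-32937/32168 - 8382)*(-1/2881) = -269665113/32168*(-1/2881) = 269665113/92676008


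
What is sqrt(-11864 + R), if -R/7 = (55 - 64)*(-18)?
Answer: I*sqrt(12998) ≈ 114.01*I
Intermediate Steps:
R = -1134 (R = -7*(55 - 64)*(-18) = -(-63)*(-18) = -7*162 = -1134)
sqrt(-11864 + R) = sqrt(-11864 - 1134) = sqrt(-12998) = I*sqrt(12998)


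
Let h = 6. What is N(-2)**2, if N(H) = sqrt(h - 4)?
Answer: 2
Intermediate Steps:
N(H) = sqrt(2) (N(H) = sqrt(6 - 4) = sqrt(2))
N(-2)**2 = (sqrt(2))**2 = 2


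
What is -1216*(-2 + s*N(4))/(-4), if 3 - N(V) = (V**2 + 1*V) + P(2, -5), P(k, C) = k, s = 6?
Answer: -35264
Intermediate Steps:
N(V) = 1 - V - V**2 (N(V) = 3 - ((V**2 + 1*V) + 2) = 3 - ((V**2 + V) + 2) = 3 - ((V + V**2) + 2) = 3 - (2 + V + V**2) = 3 + (-2 - V - V**2) = 1 - V - V**2)
-1216*(-2 + s*N(4))/(-4) = -1216*(-2 + 6*(1 - 1*4 - 1*4**2))/(-4) = -1216*(-2 + 6*(1 - 4 - 1*16))*(-1)/4 = -1216*(-2 + 6*(1 - 4 - 16))*(-1)/4 = -1216*(-2 + 6*(-19))*(-1)/4 = -1216*(-2 - 114)*(-1)/4 = -(-141056)*(-1)/4 = -1216*29 = -35264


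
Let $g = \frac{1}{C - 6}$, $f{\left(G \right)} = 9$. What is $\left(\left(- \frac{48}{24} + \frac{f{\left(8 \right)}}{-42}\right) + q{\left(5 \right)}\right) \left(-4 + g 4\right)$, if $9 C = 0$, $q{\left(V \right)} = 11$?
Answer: $-41$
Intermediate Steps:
$C = 0$ ($C = \frac{1}{9} \cdot 0 = 0$)
$g = - \frac{1}{6}$ ($g = \frac{1}{0 - 6} = \frac{1}{-6} = - \frac{1}{6} \approx -0.16667$)
$\left(\left(- \frac{48}{24} + \frac{f{\left(8 \right)}}{-42}\right) + q{\left(5 \right)}\right) \left(-4 + g 4\right) = \left(\left(- \frac{48}{24} + \frac{9}{-42}\right) + 11\right) \left(-4 - \frac{2}{3}\right) = \left(\left(\left(-48\right) \frac{1}{24} + 9 \left(- \frac{1}{42}\right)\right) + 11\right) \left(-4 - \frac{2}{3}\right) = \left(\left(-2 - \frac{3}{14}\right) + 11\right) \left(- \frac{14}{3}\right) = \left(- \frac{31}{14} + 11\right) \left(- \frac{14}{3}\right) = \frac{123}{14} \left(- \frac{14}{3}\right) = -41$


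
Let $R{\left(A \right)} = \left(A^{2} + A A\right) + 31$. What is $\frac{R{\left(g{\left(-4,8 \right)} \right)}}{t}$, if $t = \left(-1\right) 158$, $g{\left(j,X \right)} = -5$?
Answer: $- \frac{81}{158} \approx -0.51266$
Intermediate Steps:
$t = -158$
$R{\left(A \right)} = 31 + 2 A^{2}$ ($R{\left(A \right)} = \left(A^{2} + A^{2}\right) + 31 = 2 A^{2} + 31 = 31 + 2 A^{2}$)
$\frac{R{\left(g{\left(-4,8 \right)} \right)}}{t} = \frac{31 + 2 \left(-5\right)^{2}}{-158} = \left(31 + 2 \cdot 25\right) \left(- \frac{1}{158}\right) = \left(31 + 50\right) \left(- \frac{1}{158}\right) = 81 \left(- \frac{1}{158}\right) = - \frac{81}{158}$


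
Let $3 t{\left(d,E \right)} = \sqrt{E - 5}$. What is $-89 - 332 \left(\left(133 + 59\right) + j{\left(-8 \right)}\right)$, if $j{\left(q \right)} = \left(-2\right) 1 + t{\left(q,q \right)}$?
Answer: $-63169 - \frac{332 i \sqrt{13}}{3} \approx -63169.0 - 399.01 i$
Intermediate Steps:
$t{\left(d,E \right)} = \frac{\sqrt{-5 + E}}{3}$ ($t{\left(d,E \right)} = \frac{\sqrt{E - 5}}{3} = \frac{\sqrt{-5 + E}}{3}$)
$j{\left(q \right)} = -2 + \frac{\sqrt{-5 + q}}{3}$ ($j{\left(q \right)} = \left(-2\right) 1 + \frac{\sqrt{-5 + q}}{3} = -2 + \frac{\sqrt{-5 + q}}{3}$)
$-89 - 332 \left(\left(133 + 59\right) + j{\left(-8 \right)}\right) = -89 - 332 \left(\left(133 + 59\right) - \left(2 - \frac{\sqrt{-5 - 8}}{3}\right)\right) = -89 - 332 \left(192 - \left(2 - \frac{\sqrt{-13}}{3}\right)\right) = -89 - 332 \left(192 - \left(2 - \frac{i \sqrt{13}}{3}\right)\right) = -89 - 332 \left(190 + \frac{i \sqrt{13}}{3}\right) = -89 - \left(63080 + \frac{332 i \sqrt{13}}{3}\right) = -63169 - \frac{332 i \sqrt{13}}{3}$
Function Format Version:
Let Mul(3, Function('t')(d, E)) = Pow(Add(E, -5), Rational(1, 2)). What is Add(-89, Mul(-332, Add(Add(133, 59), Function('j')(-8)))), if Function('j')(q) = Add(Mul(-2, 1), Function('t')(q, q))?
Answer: Add(-63169, Mul(Rational(-332, 3), I, Pow(13, Rational(1, 2)))) ≈ Add(-63169., Mul(-399.01, I))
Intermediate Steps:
Function('t')(d, E) = Mul(Rational(1, 3), Pow(Add(-5, E), Rational(1, 2))) (Function('t')(d, E) = Mul(Rational(1, 3), Pow(Add(E, -5), Rational(1, 2))) = Mul(Rational(1, 3), Pow(Add(-5, E), Rational(1, 2))))
Function('j')(q) = Add(-2, Mul(Rational(1, 3), Pow(Add(-5, q), Rational(1, 2)))) (Function('j')(q) = Add(Mul(-2, 1), Mul(Rational(1, 3), Pow(Add(-5, q), Rational(1, 2)))) = Add(-2, Mul(Rational(1, 3), Pow(Add(-5, q), Rational(1, 2)))))
Add(-89, Mul(-332, Add(Add(133, 59), Function('j')(-8)))) = Add(-89, Mul(-332, Add(Add(133, 59), Add(-2, Mul(Rational(1, 3), Pow(Add(-5, -8), Rational(1, 2))))))) = Add(-89, Mul(-332, Add(192, Add(-2, Mul(Rational(1, 3), Pow(-13, Rational(1, 2))))))) = Add(-89, Mul(-332, Add(192, Add(-2, Mul(Rational(1, 3), Mul(I, Pow(13, Rational(1, 2)))))))) = Add(-89, Mul(-332, Add(192, Add(-2, Mul(Rational(1, 3), I, Pow(13, Rational(1, 2))))))) = Add(-89, Mul(-332, Add(190, Mul(Rational(1, 3), I, Pow(13, Rational(1, 2)))))) = Add(-89, Add(-63080, Mul(Rational(-332, 3), I, Pow(13, Rational(1, 2))))) = Add(-63169, Mul(Rational(-332, 3), I, Pow(13, Rational(1, 2))))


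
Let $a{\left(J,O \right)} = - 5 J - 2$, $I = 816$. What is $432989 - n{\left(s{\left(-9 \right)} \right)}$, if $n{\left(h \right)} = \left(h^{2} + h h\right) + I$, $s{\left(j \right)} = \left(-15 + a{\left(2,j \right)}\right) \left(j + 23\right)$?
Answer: $146405$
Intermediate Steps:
$a{\left(J,O \right)} = -2 - 5 J$
$s{\left(j \right)} = -621 - 27 j$ ($s{\left(j \right)} = \left(-15 - 12\right) \left(j + 23\right) = \left(-15 - 12\right) \left(23 + j\right) = - 27 \left(23 + j\right) = -621 - 27 j$)
$n{\left(h \right)} = 816 + 2 h^{2}$ ($n{\left(h \right)} = \left(h^{2} + h h\right) + 816 = \left(h^{2} + h^{2}\right) + 816 = 2 h^{2} + 816 = 816 + 2 h^{2}$)
$432989 - n{\left(s{\left(-9 \right)} \right)} = 432989 - \left(816 + 2 \left(-621 - -243\right)^{2}\right) = 432989 - \left(816 + 2 \left(-621 + 243\right)^{2}\right) = 432989 - \left(816 + 2 \left(-378\right)^{2}\right) = 432989 - \left(816 + 2 \cdot 142884\right) = 432989 - \left(816 + 285768\right) = 432989 - 286584 = 146405$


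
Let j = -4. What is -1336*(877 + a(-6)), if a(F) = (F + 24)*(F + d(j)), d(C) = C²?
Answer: -1412152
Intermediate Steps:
a(F) = (16 + F)*(24 + F) (a(F) = (F + 24)*(F + (-4)²) = (24 + F)*(F + 16) = (24 + F)*(16 + F) = (16 + F)*(24 + F))
-1336*(877 + a(-6)) = -1336*(877 + (384 + (-6)² + 40*(-6))) = -1336*(877 + (384 + 36 - 240)) = -1336*(877 + 180) = -1336*1057 = -1412152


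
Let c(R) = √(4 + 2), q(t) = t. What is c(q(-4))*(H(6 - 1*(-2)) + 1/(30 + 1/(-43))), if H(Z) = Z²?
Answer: 82539*√6/1289 ≈ 156.85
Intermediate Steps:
c(R) = √6
c(q(-4))*(H(6 - 1*(-2)) + 1/(30 + 1/(-43))) = √6*((6 - 1*(-2))² + 1/(30 + 1/(-43))) = √6*((6 + 2)² + 1/(30 - 1/43)) = √6*(8² + 1/(1289/43)) = √6*(64 + 43/1289) = √6*(82539/1289) = 82539*√6/1289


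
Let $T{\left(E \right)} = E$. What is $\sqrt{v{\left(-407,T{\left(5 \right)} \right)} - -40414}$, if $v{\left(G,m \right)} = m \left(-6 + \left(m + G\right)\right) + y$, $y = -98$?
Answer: $2 \sqrt{9569} \approx 195.64$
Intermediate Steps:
$v{\left(G,m \right)} = -98 + m \left(-6 + G + m\right)$ ($v{\left(G,m \right)} = m \left(-6 + \left(m + G\right)\right) - 98 = m \left(-6 + \left(G + m\right)\right) - 98 = m \left(-6 + G + m\right) - 98 = -98 + m \left(-6 + G + m\right)$)
$\sqrt{v{\left(-407,T{\left(5 \right)} \right)} - -40414} = \sqrt{\left(-98 + 5^{2} - 30 - 2035\right) - -40414} = \sqrt{\left(-98 + 25 - 30 - 2035\right) + 40414} = \sqrt{-2138 + 40414} = \sqrt{38276} = 2 \sqrt{9569}$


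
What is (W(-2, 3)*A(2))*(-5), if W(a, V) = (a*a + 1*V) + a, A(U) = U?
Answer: -50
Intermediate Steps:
W(a, V) = V + a + a² (W(a, V) = (a² + V) + a = (V + a²) + a = V + a + a²)
(W(-2, 3)*A(2))*(-5) = ((3 - 2 + (-2)²)*2)*(-5) = ((3 - 2 + 4)*2)*(-5) = (5*2)*(-5) = 10*(-5) = -50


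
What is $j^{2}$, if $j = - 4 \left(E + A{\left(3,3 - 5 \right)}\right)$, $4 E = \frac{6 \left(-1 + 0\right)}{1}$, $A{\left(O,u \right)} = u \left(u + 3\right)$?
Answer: $196$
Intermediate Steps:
$A{\left(O,u \right)} = u \left(3 + u\right)$
$E = - \frac{3}{2}$ ($E = \frac{6 \left(-1 + 0\right) 1^{-1}}{4} = \frac{6 \left(-1\right) 1}{4} = \frac{\left(-6\right) 1}{4} = \frac{1}{4} \left(-6\right) = - \frac{3}{2} \approx -1.5$)
$j = 14$ ($j = - 4 \left(- \frac{3}{2} + \left(3 - 5\right) \left(3 + \left(3 - 5\right)\right)\right) = - 4 \left(- \frac{3}{2} - 2 \left(3 - 2\right)\right) = - 4 \left(- \frac{3}{2} - 2\right) = \left(-4\right) \left(- \frac{7}{2}\right) = 14$)
$j^{2} = 14^{2} = 196$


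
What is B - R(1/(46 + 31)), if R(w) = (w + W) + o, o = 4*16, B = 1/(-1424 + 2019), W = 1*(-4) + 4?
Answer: -418954/6545 ≈ -64.011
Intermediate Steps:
W = 0 (W = -4 + 4 = 0)
B = 1/595 ≈ 0.0016807
o = 64
R(w) = 64 + w (R(w) = (w + 0) + 64 = w + 64 = 64 + w)
B - R(1/(46 + 31)) = 1/595 - (64 + 1/(46 + 31)) = 1/595 - (64 + 1/77) = 1/595 - 1*4929/77 = 1/595 - 4929/77 = -418954/6545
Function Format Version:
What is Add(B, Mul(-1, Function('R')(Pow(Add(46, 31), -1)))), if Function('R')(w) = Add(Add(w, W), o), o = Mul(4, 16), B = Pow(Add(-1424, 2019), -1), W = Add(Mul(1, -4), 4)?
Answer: Rational(-418954, 6545) ≈ -64.011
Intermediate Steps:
W = 0 (W = Add(-4, 4) = 0)
B = Rational(1, 595) (B = Pow(595, -1) = Rational(1, 595) ≈ 0.0016807)
o = 64
Function('R')(w) = Add(64, w) (Function('R')(w) = Add(Add(w, 0), 64) = Add(w, 64) = Add(64, w))
Add(B, Mul(-1, Function('R')(Pow(Add(46, 31), -1)))) = Add(Rational(1, 595), Mul(-1, Add(64, Pow(Add(46, 31), -1)))) = Add(Rational(1, 595), Mul(-1, Add(64, Pow(77, -1)))) = Add(Rational(1, 595), Mul(-1, Add(64, Rational(1, 77)))) = Add(Rational(1, 595), Mul(-1, Rational(4929, 77))) = Add(Rational(1, 595), Rational(-4929, 77)) = Rational(-418954, 6545)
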